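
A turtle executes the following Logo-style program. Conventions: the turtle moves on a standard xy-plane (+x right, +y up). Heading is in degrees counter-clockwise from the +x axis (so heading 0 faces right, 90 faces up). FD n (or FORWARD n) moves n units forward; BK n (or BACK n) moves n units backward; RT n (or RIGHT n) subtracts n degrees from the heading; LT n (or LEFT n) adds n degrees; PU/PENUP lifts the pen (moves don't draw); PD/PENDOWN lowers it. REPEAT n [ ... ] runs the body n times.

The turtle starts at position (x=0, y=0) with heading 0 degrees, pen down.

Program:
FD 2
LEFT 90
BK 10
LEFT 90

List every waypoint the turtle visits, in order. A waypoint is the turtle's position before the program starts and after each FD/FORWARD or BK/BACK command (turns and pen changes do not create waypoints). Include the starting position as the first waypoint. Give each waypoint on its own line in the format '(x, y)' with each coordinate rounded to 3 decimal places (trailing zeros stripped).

Answer: (0, 0)
(2, 0)
(2, -10)

Derivation:
Executing turtle program step by step:
Start: pos=(0,0), heading=0, pen down
FD 2: (0,0) -> (2,0) [heading=0, draw]
LT 90: heading 0 -> 90
BK 10: (2,0) -> (2,-10) [heading=90, draw]
LT 90: heading 90 -> 180
Final: pos=(2,-10), heading=180, 2 segment(s) drawn
Waypoints (3 total):
(0, 0)
(2, 0)
(2, -10)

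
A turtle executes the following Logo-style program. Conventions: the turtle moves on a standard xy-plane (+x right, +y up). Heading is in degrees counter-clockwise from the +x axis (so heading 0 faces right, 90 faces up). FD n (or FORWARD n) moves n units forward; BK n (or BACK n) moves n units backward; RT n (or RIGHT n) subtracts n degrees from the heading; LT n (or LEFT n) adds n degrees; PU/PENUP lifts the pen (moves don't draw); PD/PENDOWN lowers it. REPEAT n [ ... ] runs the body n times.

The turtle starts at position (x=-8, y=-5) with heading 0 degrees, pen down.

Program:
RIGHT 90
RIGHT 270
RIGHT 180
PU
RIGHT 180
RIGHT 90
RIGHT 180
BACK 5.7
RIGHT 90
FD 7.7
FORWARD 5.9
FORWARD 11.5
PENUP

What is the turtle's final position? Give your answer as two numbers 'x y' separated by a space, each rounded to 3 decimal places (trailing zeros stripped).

Executing turtle program step by step:
Start: pos=(-8,-5), heading=0, pen down
RT 90: heading 0 -> 270
RT 270: heading 270 -> 0
RT 180: heading 0 -> 180
PU: pen up
RT 180: heading 180 -> 0
RT 90: heading 0 -> 270
RT 180: heading 270 -> 90
BK 5.7: (-8,-5) -> (-8,-10.7) [heading=90, move]
RT 90: heading 90 -> 0
FD 7.7: (-8,-10.7) -> (-0.3,-10.7) [heading=0, move]
FD 5.9: (-0.3,-10.7) -> (5.6,-10.7) [heading=0, move]
FD 11.5: (5.6,-10.7) -> (17.1,-10.7) [heading=0, move]
PU: pen up
Final: pos=(17.1,-10.7), heading=0, 0 segment(s) drawn

Answer: 17.1 -10.7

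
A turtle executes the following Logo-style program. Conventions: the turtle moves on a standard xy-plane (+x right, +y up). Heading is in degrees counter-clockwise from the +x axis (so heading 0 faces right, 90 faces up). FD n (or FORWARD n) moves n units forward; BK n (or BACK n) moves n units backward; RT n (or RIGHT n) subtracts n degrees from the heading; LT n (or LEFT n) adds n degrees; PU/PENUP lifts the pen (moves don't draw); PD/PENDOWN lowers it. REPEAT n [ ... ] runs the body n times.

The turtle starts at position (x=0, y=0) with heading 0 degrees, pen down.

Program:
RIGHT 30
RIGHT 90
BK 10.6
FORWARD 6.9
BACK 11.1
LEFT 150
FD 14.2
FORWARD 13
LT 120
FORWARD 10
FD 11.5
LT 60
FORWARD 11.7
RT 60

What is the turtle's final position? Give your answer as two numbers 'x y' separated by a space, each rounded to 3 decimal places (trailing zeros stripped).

Answer: 2.204 31.317

Derivation:
Executing turtle program step by step:
Start: pos=(0,0), heading=0, pen down
RT 30: heading 0 -> 330
RT 90: heading 330 -> 240
BK 10.6: (0,0) -> (5.3,9.18) [heading=240, draw]
FD 6.9: (5.3,9.18) -> (1.85,3.204) [heading=240, draw]
BK 11.1: (1.85,3.204) -> (7.4,12.817) [heading=240, draw]
LT 150: heading 240 -> 30
FD 14.2: (7.4,12.817) -> (19.698,19.917) [heading=30, draw]
FD 13: (19.698,19.917) -> (30.956,26.417) [heading=30, draw]
LT 120: heading 30 -> 150
FD 10: (30.956,26.417) -> (22.296,31.417) [heading=150, draw]
FD 11.5: (22.296,31.417) -> (12.336,37.167) [heading=150, draw]
LT 60: heading 150 -> 210
FD 11.7: (12.336,37.167) -> (2.204,31.317) [heading=210, draw]
RT 60: heading 210 -> 150
Final: pos=(2.204,31.317), heading=150, 8 segment(s) drawn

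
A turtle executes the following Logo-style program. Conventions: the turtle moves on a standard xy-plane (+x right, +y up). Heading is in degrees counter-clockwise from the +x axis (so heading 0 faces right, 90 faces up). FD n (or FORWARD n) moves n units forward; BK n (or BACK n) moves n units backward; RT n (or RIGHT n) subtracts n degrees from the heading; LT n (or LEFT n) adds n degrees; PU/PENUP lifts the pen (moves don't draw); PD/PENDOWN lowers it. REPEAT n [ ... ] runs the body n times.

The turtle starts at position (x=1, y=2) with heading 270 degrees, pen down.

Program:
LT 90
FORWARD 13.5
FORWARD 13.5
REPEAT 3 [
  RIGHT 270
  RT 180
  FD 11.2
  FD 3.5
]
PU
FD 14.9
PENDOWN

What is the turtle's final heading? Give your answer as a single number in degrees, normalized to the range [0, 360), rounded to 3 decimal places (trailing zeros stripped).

Executing turtle program step by step:
Start: pos=(1,2), heading=270, pen down
LT 90: heading 270 -> 0
FD 13.5: (1,2) -> (14.5,2) [heading=0, draw]
FD 13.5: (14.5,2) -> (28,2) [heading=0, draw]
REPEAT 3 [
  -- iteration 1/3 --
  RT 270: heading 0 -> 90
  RT 180: heading 90 -> 270
  FD 11.2: (28,2) -> (28,-9.2) [heading=270, draw]
  FD 3.5: (28,-9.2) -> (28,-12.7) [heading=270, draw]
  -- iteration 2/3 --
  RT 270: heading 270 -> 0
  RT 180: heading 0 -> 180
  FD 11.2: (28,-12.7) -> (16.8,-12.7) [heading=180, draw]
  FD 3.5: (16.8,-12.7) -> (13.3,-12.7) [heading=180, draw]
  -- iteration 3/3 --
  RT 270: heading 180 -> 270
  RT 180: heading 270 -> 90
  FD 11.2: (13.3,-12.7) -> (13.3,-1.5) [heading=90, draw]
  FD 3.5: (13.3,-1.5) -> (13.3,2) [heading=90, draw]
]
PU: pen up
FD 14.9: (13.3,2) -> (13.3,16.9) [heading=90, move]
PD: pen down
Final: pos=(13.3,16.9), heading=90, 8 segment(s) drawn

Answer: 90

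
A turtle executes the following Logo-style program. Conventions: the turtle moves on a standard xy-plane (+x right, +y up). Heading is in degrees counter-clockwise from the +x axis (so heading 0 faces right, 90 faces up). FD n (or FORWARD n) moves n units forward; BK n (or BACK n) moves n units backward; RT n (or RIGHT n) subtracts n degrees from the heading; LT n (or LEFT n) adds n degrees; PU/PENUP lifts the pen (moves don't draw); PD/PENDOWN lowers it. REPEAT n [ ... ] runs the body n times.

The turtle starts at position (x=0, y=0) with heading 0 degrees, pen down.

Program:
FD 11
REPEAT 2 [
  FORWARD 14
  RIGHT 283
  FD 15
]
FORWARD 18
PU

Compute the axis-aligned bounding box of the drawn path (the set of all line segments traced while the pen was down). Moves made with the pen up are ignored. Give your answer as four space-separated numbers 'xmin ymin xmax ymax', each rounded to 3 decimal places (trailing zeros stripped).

Executing turtle program step by step:
Start: pos=(0,0), heading=0, pen down
FD 11: (0,0) -> (11,0) [heading=0, draw]
REPEAT 2 [
  -- iteration 1/2 --
  FD 14: (11,0) -> (25,0) [heading=0, draw]
  RT 283: heading 0 -> 77
  FD 15: (25,0) -> (28.374,14.616) [heading=77, draw]
  -- iteration 2/2 --
  FD 14: (28.374,14.616) -> (31.524,28.257) [heading=77, draw]
  RT 283: heading 77 -> 154
  FD 15: (31.524,28.257) -> (18.042,34.832) [heading=154, draw]
]
FD 18: (18.042,34.832) -> (1.863,42.723) [heading=154, draw]
PU: pen up
Final: pos=(1.863,42.723), heading=154, 6 segment(s) drawn

Segment endpoints: x in {0, 1.863, 11, 18.042, 25, 28.374, 31.524}, y in {0, 14.616, 28.257, 34.832, 42.723}
xmin=0, ymin=0, xmax=31.524, ymax=42.723

Answer: 0 0 31.524 42.723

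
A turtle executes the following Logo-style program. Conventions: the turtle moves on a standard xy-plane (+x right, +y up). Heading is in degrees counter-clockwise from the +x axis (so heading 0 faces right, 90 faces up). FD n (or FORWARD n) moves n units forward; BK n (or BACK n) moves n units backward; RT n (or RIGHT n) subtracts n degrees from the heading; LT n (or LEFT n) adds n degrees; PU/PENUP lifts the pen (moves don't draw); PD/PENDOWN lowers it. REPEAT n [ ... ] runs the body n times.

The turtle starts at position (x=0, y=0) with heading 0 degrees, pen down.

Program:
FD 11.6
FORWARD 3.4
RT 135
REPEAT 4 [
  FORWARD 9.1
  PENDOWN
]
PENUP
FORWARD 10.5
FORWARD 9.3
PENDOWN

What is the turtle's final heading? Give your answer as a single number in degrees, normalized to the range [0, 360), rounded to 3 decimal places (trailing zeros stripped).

Answer: 225

Derivation:
Executing turtle program step by step:
Start: pos=(0,0), heading=0, pen down
FD 11.6: (0,0) -> (11.6,0) [heading=0, draw]
FD 3.4: (11.6,0) -> (15,0) [heading=0, draw]
RT 135: heading 0 -> 225
REPEAT 4 [
  -- iteration 1/4 --
  FD 9.1: (15,0) -> (8.565,-6.435) [heading=225, draw]
  PD: pen down
  -- iteration 2/4 --
  FD 9.1: (8.565,-6.435) -> (2.131,-12.869) [heading=225, draw]
  PD: pen down
  -- iteration 3/4 --
  FD 9.1: (2.131,-12.869) -> (-4.304,-19.304) [heading=225, draw]
  PD: pen down
  -- iteration 4/4 --
  FD 9.1: (-4.304,-19.304) -> (-10.739,-25.739) [heading=225, draw]
  PD: pen down
]
PU: pen up
FD 10.5: (-10.739,-25.739) -> (-18.163,-33.163) [heading=225, move]
FD 9.3: (-18.163,-33.163) -> (-24.739,-39.739) [heading=225, move]
PD: pen down
Final: pos=(-24.739,-39.739), heading=225, 6 segment(s) drawn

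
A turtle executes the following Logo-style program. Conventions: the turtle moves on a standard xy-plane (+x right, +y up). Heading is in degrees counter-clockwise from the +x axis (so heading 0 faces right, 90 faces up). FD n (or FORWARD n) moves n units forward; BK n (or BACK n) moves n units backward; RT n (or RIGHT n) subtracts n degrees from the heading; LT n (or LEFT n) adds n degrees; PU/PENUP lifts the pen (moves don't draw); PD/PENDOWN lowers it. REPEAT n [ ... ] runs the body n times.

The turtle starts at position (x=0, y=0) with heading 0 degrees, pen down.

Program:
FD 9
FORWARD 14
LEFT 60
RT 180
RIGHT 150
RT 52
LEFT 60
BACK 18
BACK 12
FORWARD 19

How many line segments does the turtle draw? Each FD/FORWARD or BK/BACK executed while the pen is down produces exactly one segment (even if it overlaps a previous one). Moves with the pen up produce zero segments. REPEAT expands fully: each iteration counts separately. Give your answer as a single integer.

Executing turtle program step by step:
Start: pos=(0,0), heading=0, pen down
FD 9: (0,0) -> (9,0) [heading=0, draw]
FD 14: (9,0) -> (23,0) [heading=0, draw]
LT 60: heading 0 -> 60
RT 180: heading 60 -> 240
RT 150: heading 240 -> 90
RT 52: heading 90 -> 38
LT 60: heading 38 -> 98
BK 18: (23,0) -> (25.505,-17.825) [heading=98, draw]
BK 12: (25.505,-17.825) -> (27.175,-29.708) [heading=98, draw]
FD 19: (27.175,-29.708) -> (24.531,-10.893) [heading=98, draw]
Final: pos=(24.531,-10.893), heading=98, 5 segment(s) drawn
Segments drawn: 5

Answer: 5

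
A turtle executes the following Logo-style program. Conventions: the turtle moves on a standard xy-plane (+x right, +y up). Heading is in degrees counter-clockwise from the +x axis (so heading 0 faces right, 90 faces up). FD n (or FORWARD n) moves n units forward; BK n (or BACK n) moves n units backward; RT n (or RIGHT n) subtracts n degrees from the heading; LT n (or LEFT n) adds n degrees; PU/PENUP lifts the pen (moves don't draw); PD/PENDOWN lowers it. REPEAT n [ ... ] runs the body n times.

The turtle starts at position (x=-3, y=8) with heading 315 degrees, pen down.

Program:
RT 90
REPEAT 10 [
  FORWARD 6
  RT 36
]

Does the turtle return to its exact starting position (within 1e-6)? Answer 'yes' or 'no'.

Executing turtle program step by step:
Start: pos=(-3,8), heading=315, pen down
RT 90: heading 315 -> 225
REPEAT 10 [
  -- iteration 1/10 --
  FD 6: (-3,8) -> (-7.243,3.757) [heading=225, draw]
  RT 36: heading 225 -> 189
  -- iteration 2/10 --
  FD 6: (-7.243,3.757) -> (-13.169,2.819) [heading=189, draw]
  RT 36: heading 189 -> 153
  -- iteration 3/10 --
  FD 6: (-13.169,2.819) -> (-18.515,5.543) [heading=153, draw]
  RT 36: heading 153 -> 117
  -- iteration 4/10 --
  FD 6: (-18.515,5.543) -> (-21.239,10.889) [heading=117, draw]
  RT 36: heading 117 -> 81
  -- iteration 5/10 --
  FD 6: (-21.239,10.889) -> (-20.3,16.815) [heading=81, draw]
  RT 36: heading 81 -> 45
  -- iteration 6/10 --
  FD 6: (-20.3,16.815) -> (-16.058,21.058) [heading=45, draw]
  RT 36: heading 45 -> 9
  -- iteration 7/10 --
  FD 6: (-16.058,21.058) -> (-10.131,21.996) [heading=9, draw]
  RT 36: heading 9 -> 333
  -- iteration 8/10 --
  FD 6: (-10.131,21.996) -> (-4.785,19.272) [heading=333, draw]
  RT 36: heading 333 -> 297
  -- iteration 9/10 --
  FD 6: (-4.785,19.272) -> (-2.061,13.926) [heading=297, draw]
  RT 36: heading 297 -> 261
  -- iteration 10/10 --
  FD 6: (-2.061,13.926) -> (-3,8) [heading=261, draw]
  RT 36: heading 261 -> 225
]
Final: pos=(-3,8), heading=225, 10 segment(s) drawn

Start position: (-3, 8)
Final position: (-3, 8)
Distance = 0; < 1e-6 -> CLOSED

Answer: yes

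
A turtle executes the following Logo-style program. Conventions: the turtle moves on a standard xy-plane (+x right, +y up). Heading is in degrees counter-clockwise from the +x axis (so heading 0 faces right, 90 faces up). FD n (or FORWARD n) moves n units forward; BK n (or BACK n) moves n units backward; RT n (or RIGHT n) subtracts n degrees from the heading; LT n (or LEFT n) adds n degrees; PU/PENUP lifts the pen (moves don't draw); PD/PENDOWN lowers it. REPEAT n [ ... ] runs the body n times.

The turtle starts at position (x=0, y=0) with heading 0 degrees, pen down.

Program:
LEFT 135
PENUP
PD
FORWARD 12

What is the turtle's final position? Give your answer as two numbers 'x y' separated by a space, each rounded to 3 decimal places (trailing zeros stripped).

Answer: -8.485 8.485

Derivation:
Executing turtle program step by step:
Start: pos=(0,0), heading=0, pen down
LT 135: heading 0 -> 135
PU: pen up
PD: pen down
FD 12: (0,0) -> (-8.485,8.485) [heading=135, draw]
Final: pos=(-8.485,8.485), heading=135, 1 segment(s) drawn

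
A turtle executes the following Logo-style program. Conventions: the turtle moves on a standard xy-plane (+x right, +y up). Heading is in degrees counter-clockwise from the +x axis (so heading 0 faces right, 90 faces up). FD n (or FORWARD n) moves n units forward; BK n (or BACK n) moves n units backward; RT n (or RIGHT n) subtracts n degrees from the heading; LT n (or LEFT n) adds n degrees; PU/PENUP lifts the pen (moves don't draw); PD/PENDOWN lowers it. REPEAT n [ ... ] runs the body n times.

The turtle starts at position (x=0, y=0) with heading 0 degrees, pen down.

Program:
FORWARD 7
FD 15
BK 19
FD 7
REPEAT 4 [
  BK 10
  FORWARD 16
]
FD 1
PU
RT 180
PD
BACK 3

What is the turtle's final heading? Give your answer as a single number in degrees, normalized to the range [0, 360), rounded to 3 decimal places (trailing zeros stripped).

Answer: 180

Derivation:
Executing turtle program step by step:
Start: pos=(0,0), heading=0, pen down
FD 7: (0,0) -> (7,0) [heading=0, draw]
FD 15: (7,0) -> (22,0) [heading=0, draw]
BK 19: (22,0) -> (3,0) [heading=0, draw]
FD 7: (3,0) -> (10,0) [heading=0, draw]
REPEAT 4 [
  -- iteration 1/4 --
  BK 10: (10,0) -> (0,0) [heading=0, draw]
  FD 16: (0,0) -> (16,0) [heading=0, draw]
  -- iteration 2/4 --
  BK 10: (16,0) -> (6,0) [heading=0, draw]
  FD 16: (6,0) -> (22,0) [heading=0, draw]
  -- iteration 3/4 --
  BK 10: (22,0) -> (12,0) [heading=0, draw]
  FD 16: (12,0) -> (28,0) [heading=0, draw]
  -- iteration 4/4 --
  BK 10: (28,0) -> (18,0) [heading=0, draw]
  FD 16: (18,0) -> (34,0) [heading=0, draw]
]
FD 1: (34,0) -> (35,0) [heading=0, draw]
PU: pen up
RT 180: heading 0 -> 180
PD: pen down
BK 3: (35,0) -> (38,0) [heading=180, draw]
Final: pos=(38,0), heading=180, 14 segment(s) drawn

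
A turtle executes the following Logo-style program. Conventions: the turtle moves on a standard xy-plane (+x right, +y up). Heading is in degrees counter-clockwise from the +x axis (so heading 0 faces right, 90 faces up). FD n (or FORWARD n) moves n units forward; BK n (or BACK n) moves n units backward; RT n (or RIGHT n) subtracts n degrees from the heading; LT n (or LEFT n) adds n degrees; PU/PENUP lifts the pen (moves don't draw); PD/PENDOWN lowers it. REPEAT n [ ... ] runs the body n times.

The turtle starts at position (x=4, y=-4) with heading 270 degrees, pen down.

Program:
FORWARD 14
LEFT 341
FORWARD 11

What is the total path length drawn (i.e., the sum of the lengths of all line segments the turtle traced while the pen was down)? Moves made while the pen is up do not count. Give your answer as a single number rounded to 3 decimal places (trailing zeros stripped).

Answer: 25

Derivation:
Executing turtle program step by step:
Start: pos=(4,-4), heading=270, pen down
FD 14: (4,-4) -> (4,-18) [heading=270, draw]
LT 341: heading 270 -> 251
FD 11: (4,-18) -> (0.419,-28.401) [heading=251, draw]
Final: pos=(0.419,-28.401), heading=251, 2 segment(s) drawn

Segment lengths:
  seg 1: (4,-4) -> (4,-18), length = 14
  seg 2: (4,-18) -> (0.419,-28.401), length = 11
Total = 25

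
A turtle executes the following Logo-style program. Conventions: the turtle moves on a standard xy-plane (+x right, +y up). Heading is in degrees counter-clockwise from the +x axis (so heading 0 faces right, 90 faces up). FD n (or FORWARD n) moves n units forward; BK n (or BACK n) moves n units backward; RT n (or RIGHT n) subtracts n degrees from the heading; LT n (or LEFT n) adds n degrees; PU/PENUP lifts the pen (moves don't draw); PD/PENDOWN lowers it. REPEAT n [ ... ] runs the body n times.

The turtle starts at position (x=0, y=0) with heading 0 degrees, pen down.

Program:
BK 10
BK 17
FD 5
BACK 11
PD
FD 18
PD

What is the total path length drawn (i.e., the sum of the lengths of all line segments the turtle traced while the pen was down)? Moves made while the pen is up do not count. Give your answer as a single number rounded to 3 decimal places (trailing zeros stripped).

Executing turtle program step by step:
Start: pos=(0,0), heading=0, pen down
BK 10: (0,0) -> (-10,0) [heading=0, draw]
BK 17: (-10,0) -> (-27,0) [heading=0, draw]
FD 5: (-27,0) -> (-22,0) [heading=0, draw]
BK 11: (-22,0) -> (-33,0) [heading=0, draw]
PD: pen down
FD 18: (-33,0) -> (-15,0) [heading=0, draw]
PD: pen down
Final: pos=(-15,0), heading=0, 5 segment(s) drawn

Segment lengths:
  seg 1: (0,0) -> (-10,0), length = 10
  seg 2: (-10,0) -> (-27,0), length = 17
  seg 3: (-27,0) -> (-22,0), length = 5
  seg 4: (-22,0) -> (-33,0), length = 11
  seg 5: (-33,0) -> (-15,0), length = 18
Total = 61

Answer: 61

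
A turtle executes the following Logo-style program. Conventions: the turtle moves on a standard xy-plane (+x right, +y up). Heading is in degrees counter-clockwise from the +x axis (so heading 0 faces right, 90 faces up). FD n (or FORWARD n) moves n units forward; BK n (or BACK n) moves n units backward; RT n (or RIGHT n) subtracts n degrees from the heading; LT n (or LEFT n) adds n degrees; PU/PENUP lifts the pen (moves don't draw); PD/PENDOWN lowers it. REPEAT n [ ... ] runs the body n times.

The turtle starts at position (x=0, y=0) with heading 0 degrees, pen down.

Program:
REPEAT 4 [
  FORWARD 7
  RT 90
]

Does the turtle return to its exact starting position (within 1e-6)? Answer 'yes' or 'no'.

Executing turtle program step by step:
Start: pos=(0,0), heading=0, pen down
REPEAT 4 [
  -- iteration 1/4 --
  FD 7: (0,0) -> (7,0) [heading=0, draw]
  RT 90: heading 0 -> 270
  -- iteration 2/4 --
  FD 7: (7,0) -> (7,-7) [heading=270, draw]
  RT 90: heading 270 -> 180
  -- iteration 3/4 --
  FD 7: (7,-7) -> (0,-7) [heading=180, draw]
  RT 90: heading 180 -> 90
  -- iteration 4/4 --
  FD 7: (0,-7) -> (0,0) [heading=90, draw]
  RT 90: heading 90 -> 0
]
Final: pos=(0,0), heading=0, 4 segment(s) drawn

Start position: (0, 0)
Final position: (0, 0)
Distance = 0; < 1e-6 -> CLOSED

Answer: yes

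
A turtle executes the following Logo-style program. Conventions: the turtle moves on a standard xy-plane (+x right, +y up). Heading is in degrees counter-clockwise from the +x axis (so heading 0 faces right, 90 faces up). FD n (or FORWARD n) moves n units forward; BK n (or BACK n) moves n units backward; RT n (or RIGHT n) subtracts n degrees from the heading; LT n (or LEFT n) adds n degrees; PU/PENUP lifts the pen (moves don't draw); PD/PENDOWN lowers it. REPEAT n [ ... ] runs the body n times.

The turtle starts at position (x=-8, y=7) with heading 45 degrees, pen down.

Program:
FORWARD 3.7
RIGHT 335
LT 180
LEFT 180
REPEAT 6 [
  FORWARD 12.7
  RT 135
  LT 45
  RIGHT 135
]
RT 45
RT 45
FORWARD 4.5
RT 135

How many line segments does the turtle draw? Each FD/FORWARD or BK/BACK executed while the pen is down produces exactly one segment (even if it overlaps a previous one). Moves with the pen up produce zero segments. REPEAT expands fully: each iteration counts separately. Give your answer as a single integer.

Answer: 8

Derivation:
Executing turtle program step by step:
Start: pos=(-8,7), heading=45, pen down
FD 3.7: (-8,7) -> (-5.384,9.616) [heading=45, draw]
RT 335: heading 45 -> 70
LT 180: heading 70 -> 250
LT 180: heading 250 -> 70
REPEAT 6 [
  -- iteration 1/6 --
  FD 12.7: (-5.384,9.616) -> (-1.04,21.55) [heading=70, draw]
  RT 135: heading 70 -> 295
  LT 45: heading 295 -> 340
  RT 135: heading 340 -> 205
  -- iteration 2/6 --
  FD 12.7: (-1.04,21.55) -> (-12.55,16.183) [heading=205, draw]
  RT 135: heading 205 -> 70
  LT 45: heading 70 -> 115
  RT 135: heading 115 -> 340
  -- iteration 3/6 --
  FD 12.7: (-12.55,16.183) -> (-0.616,11.839) [heading=340, draw]
  RT 135: heading 340 -> 205
  LT 45: heading 205 -> 250
  RT 135: heading 250 -> 115
  -- iteration 4/6 --
  FD 12.7: (-0.616,11.839) -> (-5.983,23.35) [heading=115, draw]
  RT 135: heading 115 -> 340
  LT 45: heading 340 -> 25
  RT 135: heading 25 -> 250
  -- iteration 5/6 --
  FD 12.7: (-5.983,23.35) -> (-10.327,11.415) [heading=250, draw]
  RT 135: heading 250 -> 115
  LT 45: heading 115 -> 160
  RT 135: heading 160 -> 25
  -- iteration 6/6 --
  FD 12.7: (-10.327,11.415) -> (1.183,16.783) [heading=25, draw]
  RT 135: heading 25 -> 250
  LT 45: heading 250 -> 295
  RT 135: heading 295 -> 160
]
RT 45: heading 160 -> 115
RT 45: heading 115 -> 70
FD 4.5: (1.183,16.783) -> (2.722,21.011) [heading=70, draw]
RT 135: heading 70 -> 295
Final: pos=(2.722,21.011), heading=295, 8 segment(s) drawn
Segments drawn: 8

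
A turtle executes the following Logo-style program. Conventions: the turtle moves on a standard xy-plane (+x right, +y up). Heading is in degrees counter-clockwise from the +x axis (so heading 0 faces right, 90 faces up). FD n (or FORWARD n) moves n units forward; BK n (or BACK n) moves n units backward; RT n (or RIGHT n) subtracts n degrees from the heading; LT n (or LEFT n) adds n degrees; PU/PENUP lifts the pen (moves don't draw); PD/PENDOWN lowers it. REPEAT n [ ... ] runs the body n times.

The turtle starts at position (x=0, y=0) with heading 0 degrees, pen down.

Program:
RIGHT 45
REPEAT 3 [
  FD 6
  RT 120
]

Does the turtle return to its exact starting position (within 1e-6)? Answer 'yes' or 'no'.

Executing turtle program step by step:
Start: pos=(0,0), heading=0, pen down
RT 45: heading 0 -> 315
REPEAT 3 [
  -- iteration 1/3 --
  FD 6: (0,0) -> (4.243,-4.243) [heading=315, draw]
  RT 120: heading 315 -> 195
  -- iteration 2/3 --
  FD 6: (4.243,-4.243) -> (-1.553,-5.796) [heading=195, draw]
  RT 120: heading 195 -> 75
  -- iteration 3/3 --
  FD 6: (-1.553,-5.796) -> (0,0) [heading=75, draw]
  RT 120: heading 75 -> 315
]
Final: pos=(0,0), heading=315, 3 segment(s) drawn

Start position: (0, 0)
Final position: (0, 0)
Distance = 0; < 1e-6 -> CLOSED

Answer: yes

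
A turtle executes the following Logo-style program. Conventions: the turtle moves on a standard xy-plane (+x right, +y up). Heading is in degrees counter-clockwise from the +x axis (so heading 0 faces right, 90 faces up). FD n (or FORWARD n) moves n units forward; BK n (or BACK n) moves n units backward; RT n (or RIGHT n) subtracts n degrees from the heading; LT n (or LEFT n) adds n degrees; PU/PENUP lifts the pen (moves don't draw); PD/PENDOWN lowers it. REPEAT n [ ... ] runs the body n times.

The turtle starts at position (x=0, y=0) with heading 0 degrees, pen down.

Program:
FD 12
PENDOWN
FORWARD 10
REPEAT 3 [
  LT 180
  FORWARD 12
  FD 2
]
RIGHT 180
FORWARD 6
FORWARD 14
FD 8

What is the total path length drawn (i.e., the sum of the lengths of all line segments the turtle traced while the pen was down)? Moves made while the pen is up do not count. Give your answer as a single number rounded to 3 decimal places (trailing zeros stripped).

Answer: 92

Derivation:
Executing turtle program step by step:
Start: pos=(0,0), heading=0, pen down
FD 12: (0,0) -> (12,0) [heading=0, draw]
PD: pen down
FD 10: (12,0) -> (22,0) [heading=0, draw]
REPEAT 3 [
  -- iteration 1/3 --
  LT 180: heading 0 -> 180
  FD 12: (22,0) -> (10,0) [heading=180, draw]
  FD 2: (10,0) -> (8,0) [heading=180, draw]
  -- iteration 2/3 --
  LT 180: heading 180 -> 0
  FD 12: (8,0) -> (20,0) [heading=0, draw]
  FD 2: (20,0) -> (22,0) [heading=0, draw]
  -- iteration 3/3 --
  LT 180: heading 0 -> 180
  FD 12: (22,0) -> (10,0) [heading=180, draw]
  FD 2: (10,0) -> (8,0) [heading=180, draw]
]
RT 180: heading 180 -> 0
FD 6: (8,0) -> (14,0) [heading=0, draw]
FD 14: (14,0) -> (28,0) [heading=0, draw]
FD 8: (28,0) -> (36,0) [heading=0, draw]
Final: pos=(36,0), heading=0, 11 segment(s) drawn

Segment lengths:
  seg 1: (0,0) -> (12,0), length = 12
  seg 2: (12,0) -> (22,0), length = 10
  seg 3: (22,0) -> (10,0), length = 12
  seg 4: (10,0) -> (8,0), length = 2
  seg 5: (8,0) -> (20,0), length = 12
  seg 6: (20,0) -> (22,0), length = 2
  seg 7: (22,0) -> (10,0), length = 12
  seg 8: (10,0) -> (8,0), length = 2
  seg 9: (8,0) -> (14,0), length = 6
  seg 10: (14,0) -> (28,0), length = 14
  seg 11: (28,0) -> (36,0), length = 8
Total = 92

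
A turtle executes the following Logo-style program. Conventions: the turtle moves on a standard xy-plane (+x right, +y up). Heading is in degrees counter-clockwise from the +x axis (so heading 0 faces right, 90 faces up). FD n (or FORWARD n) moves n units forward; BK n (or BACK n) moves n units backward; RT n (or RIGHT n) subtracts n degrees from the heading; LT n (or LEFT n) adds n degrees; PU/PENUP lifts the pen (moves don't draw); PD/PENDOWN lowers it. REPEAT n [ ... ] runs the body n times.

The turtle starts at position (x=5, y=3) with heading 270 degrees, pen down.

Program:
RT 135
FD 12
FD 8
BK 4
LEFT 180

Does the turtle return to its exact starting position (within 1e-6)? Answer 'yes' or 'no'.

Answer: no

Derivation:
Executing turtle program step by step:
Start: pos=(5,3), heading=270, pen down
RT 135: heading 270 -> 135
FD 12: (5,3) -> (-3.485,11.485) [heading=135, draw]
FD 8: (-3.485,11.485) -> (-9.142,17.142) [heading=135, draw]
BK 4: (-9.142,17.142) -> (-6.314,14.314) [heading=135, draw]
LT 180: heading 135 -> 315
Final: pos=(-6.314,14.314), heading=315, 3 segment(s) drawn

Start position: (5, 3)
Final position: (-6.314, 14.314)
Distance = 16; >= 1e-6 -> NOT closed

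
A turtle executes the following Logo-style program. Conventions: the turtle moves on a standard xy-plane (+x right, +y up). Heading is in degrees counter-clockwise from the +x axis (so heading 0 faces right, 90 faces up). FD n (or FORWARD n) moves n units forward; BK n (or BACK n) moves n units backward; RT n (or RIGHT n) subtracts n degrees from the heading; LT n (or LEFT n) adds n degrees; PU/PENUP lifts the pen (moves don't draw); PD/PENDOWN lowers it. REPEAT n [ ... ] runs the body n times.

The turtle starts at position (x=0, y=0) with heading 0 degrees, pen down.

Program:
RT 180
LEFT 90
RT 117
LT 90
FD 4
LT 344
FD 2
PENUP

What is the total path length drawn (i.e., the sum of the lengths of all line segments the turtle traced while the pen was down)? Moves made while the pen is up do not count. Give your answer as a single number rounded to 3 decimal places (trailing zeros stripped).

Answer: 6

Derivation:
Executing turtle program step by step:
Start: pos=(0,0), heading=0, pen down
RT 180: heading 0 -> 180
LT 90: heading 180 -> 270
RT 117: heading 270 -> 153
LT 90: heading 153 -> 243
FD 4: (0,0) -> (-1.816,-3.564) [heading=243, draw]
LT 344: heading 243 -> 227
FD 2: (-1.816,-3.564) -> (-3.18,-5.027) [heading=227, draw]
PU: pen up
Final: pos=(-3.18,-5.027), heading=227, 2 segment(s) drawn

Segment lengths:
  seg 1: (0,0) -> (-1.816,-3.564), length = 4
  seg 2: (-1.816,-3.564) -> (-3.18,-5.027), length = 2
Total = 6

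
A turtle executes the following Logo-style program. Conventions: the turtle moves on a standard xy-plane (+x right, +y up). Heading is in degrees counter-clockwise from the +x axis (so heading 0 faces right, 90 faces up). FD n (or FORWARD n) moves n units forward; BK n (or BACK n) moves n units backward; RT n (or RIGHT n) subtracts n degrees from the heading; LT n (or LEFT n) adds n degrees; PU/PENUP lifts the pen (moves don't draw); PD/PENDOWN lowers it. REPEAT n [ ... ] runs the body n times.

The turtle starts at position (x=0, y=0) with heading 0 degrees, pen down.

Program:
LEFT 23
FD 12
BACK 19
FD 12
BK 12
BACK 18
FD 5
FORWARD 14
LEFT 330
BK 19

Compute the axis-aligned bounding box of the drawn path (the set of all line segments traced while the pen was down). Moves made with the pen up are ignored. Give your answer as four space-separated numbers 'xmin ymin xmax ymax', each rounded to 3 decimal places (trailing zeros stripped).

Answer: -24.381 -9.768 11.046 4.689

Derivation:
Executing turtle program step by step:
Start: pos=(0,0), heading=0, pen down
LT 23: heading 0 -> 23
FD 12: (0,0) -> (11.046,4.689) [heading=23, draw]
BK 19: (11.046,4.689) -> (-6.444,-2.735) [heading=23, draw]
FD 12: (-6.444,-2.735) -> (4.603,1.954) [heading=23, draw]
BK 12: (4.603,1.954) -> (-6.444,-2.735) [heading=23, draw]
BK 18: (-6.444,-2.735) -> (-23.013,-9.768) [heading=23, draw]
FD 5: (-23.013,-9.768) -> (-18.41,-7.815) [heading=23, draw]
FD 14: (-18.41,-7.815) -> (-5.523,-2.344) [heading=23, draw]
LT 330: heading 23 -> 353
BK 19: (-5.523,-2.344) -> (-24.381,-0.029) [heading=353, draw]
Final: pos=(-24.381,-0.029), heading=353, 8 segment(s) drawn

Segment endpoints: x in {-24.381, -23.013, -18.41, -6.444, -5.523, 0, 4.603, 11.046}, y in {-9.768, -7.815, -2.735, -2.344, -0.029, 0, 1.954, 4.689}
xmin=-24.381, ymin=-9.768, xmax=11.046, ymax=4.689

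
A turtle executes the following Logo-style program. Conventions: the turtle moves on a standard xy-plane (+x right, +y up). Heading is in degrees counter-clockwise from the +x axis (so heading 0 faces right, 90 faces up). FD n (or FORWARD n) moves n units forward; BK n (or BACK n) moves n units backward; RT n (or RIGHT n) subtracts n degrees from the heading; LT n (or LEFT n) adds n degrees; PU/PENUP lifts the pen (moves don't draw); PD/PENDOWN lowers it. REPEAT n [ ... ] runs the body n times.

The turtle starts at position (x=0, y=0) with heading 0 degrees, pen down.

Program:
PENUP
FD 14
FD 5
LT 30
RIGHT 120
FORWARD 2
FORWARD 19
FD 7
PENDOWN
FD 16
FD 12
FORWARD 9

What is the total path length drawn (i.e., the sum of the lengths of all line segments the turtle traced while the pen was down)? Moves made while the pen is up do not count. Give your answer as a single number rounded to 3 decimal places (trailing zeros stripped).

Executing turtle program step by step:
Start: pos=(0,0), heading=0, pen down
PU: pen up
FD 14: (0,0) -> (14,0) [heading=0, move]
FD 5: (14,0) -> (19,0) [heading=0, move]
LT 30: heading 0 -> 30
RT 120: heading 30 -> 270
FD 2: (19,0) -> (19,-2) [heading=270, move]
FD 19: (19,-2) -> (19,-21) [heading=270, move]
FD 7: (19,-21) -> (19,-28) [heading=270, move]
PD: pen down
FD 16: (19,-28) -> (19,-44) [heading=270, draw]
FD 12: (19,-44) -> (19,-56) [heading=270, draw]
FD 9: (19,-56) -> (19,-65) [heading=270, draw]
Final: pos=(19,-65), heading=270, 3 segment(s) drawn

Segment lengths:
  seg 1: (19,-28) -> (19,-44), length = 16
  seg 2: (19,-44) -> (19,-56), length = 12
  seg 3: (19,-56) -> (19,-65), length = 9
Total = 37

Answer: 37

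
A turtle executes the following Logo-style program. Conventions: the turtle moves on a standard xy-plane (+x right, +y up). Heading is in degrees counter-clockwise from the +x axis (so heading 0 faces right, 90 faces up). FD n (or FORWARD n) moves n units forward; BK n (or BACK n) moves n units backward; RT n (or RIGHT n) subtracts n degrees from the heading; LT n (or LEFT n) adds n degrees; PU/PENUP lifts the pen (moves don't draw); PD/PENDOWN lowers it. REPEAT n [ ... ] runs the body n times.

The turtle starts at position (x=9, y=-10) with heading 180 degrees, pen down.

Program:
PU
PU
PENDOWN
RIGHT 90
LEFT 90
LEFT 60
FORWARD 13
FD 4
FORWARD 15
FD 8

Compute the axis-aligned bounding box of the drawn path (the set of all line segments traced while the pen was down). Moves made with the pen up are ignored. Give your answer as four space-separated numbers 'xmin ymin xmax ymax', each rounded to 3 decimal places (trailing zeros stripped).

Answer: -11 -44.641 9 -10

Derivation:
Executing turtle program step by step:
Start: pos=(9,-10), heading=180, pen down
PU: pen up
PU: pen up
PD: pen down
RT 90: heading 180 -> 90
LT 90: heading 90 -> 180
LT 60: heading 180 -> 240
FD 13: (9,-10) -> (2.5,-21.258) [heading=240, draw]
FD 4: (2.5,-21.258) -> (0.5,-24.722) [heading=240, draw]
FD 15: (0.5,-24.722) -> (-7,-37.713) [heading=240, draw]
FD 8: (-7,-37.713) -> (-11,-44.641) [heading=240, draw]
Final: pos=(-11,-44.641), heading=240, 4 segment(s) drawn

Segment endpoints: x in {-11, -7, 0.5, 2.5, 9}, y in {-44.641, -37.713, -24.722, -21.258, -10}
xmin=-11, ymin=-44.641, xmax=9, ymax=-10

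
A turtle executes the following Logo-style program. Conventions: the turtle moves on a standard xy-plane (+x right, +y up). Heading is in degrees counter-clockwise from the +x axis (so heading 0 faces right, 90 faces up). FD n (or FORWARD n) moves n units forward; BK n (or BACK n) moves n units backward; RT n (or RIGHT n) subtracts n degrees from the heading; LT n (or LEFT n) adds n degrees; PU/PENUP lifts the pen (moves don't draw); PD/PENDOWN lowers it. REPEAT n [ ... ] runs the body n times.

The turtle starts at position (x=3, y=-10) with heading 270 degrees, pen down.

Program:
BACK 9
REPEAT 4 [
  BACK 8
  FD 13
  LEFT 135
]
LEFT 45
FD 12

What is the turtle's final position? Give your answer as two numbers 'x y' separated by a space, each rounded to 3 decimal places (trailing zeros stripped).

Executing turtle program step by step:
Start: pos=(3,-10), heading=270, pen down
BK 9: (3,-10) -> (3,-1) [heading=270, draw]
REPEAT 4 [
  -- iteration 1/4 --
  BK 8: (3,-1) -> (3,7) [heading=270, draw]
  FD 13: (3,7) -> (3,-6) [heading=270, draw]
  LT 135: heading 270 -> 45
  -- iteration 2/4 --
  BK 8: (3,-6) -> (-2.657,-11.657) [heading=45, draw]
  FD 13: (-2.657,-11.657) -> (6.536,-2.464) [heading=45, draw]
  LT 135: heading 45 -> 180
  -- iteration 3/4 --
  BK 8: (6.536,-2.464) -> (14.536,-2.464) [heading=180, draw]
  FD 13: (14.536,-2.464) -> (1.536,-2.464) [heading=180, draw]
  LT 135: heading 180 -> 315
  -- iteration 4/4 --
  BK 8: (1.536,-2.464) -> (-4.121,3.192) [heading=315, draw]
  FD 13: (-4.121,3.192) -> (5.071,-6) [heading=315, draw]
  LT 135: heading 315 -> 90
]
LT 45: heading 90 -> 135
FD 12: (5.071,-6) -> (-3.414,2.485) [heading=135, draw]
Final: pos=(-3.414,2.485), heading=135, 10 segment(s) drawn

Answer: -3.414 2.485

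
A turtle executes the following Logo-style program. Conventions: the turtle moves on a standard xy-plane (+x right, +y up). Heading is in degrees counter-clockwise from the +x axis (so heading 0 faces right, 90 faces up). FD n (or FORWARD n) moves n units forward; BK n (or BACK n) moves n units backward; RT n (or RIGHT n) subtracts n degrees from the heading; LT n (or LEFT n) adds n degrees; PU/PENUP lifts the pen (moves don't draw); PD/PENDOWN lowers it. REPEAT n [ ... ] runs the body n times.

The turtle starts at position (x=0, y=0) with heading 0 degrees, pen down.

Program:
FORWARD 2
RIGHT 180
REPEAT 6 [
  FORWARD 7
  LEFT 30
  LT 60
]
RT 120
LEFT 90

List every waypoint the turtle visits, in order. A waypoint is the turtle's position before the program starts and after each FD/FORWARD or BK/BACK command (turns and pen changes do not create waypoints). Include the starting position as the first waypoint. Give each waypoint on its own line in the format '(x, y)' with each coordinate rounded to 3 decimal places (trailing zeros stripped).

Executing turtle program step by step:
Start: pos=(0,0), heading=0, pen down
FD 2: (0,0) -> (2,0) [heading=0, draw]
RT 180: heading 0 -> 180
REPEAT 6 [
  -- iteration 1/6 --
  FD 7: (2,0) -> (-5,0) [heading=180, draw]
  LT 30: heading 180 -> 210
  LT 60: heading 210 -> 270
  -- iteration 2/6 --
  FD 7: (-5,0) -> (-5,-7) [heading=270, draw]
  LT 30: heading 270 -> 300
  LT 60: heading 300 -> 0
  -- iteration 3/6 --
  FD 7: (-5,-7) -> (2,-7) [heading=0, draw]
  LT 30: heading 0 -> 30
  LT 60: heading 30 -> 90
  -- iteration 4/6 --
  FD 7: (2,-7) -> (2,0) [heading=90, draw]
  LT 30: heading 90 -> 120
  LT 60: heading 120 -> 180
  -- iteration 5/6 --
  FD 7: (2,0) -> (-5,0) [heading=180, draw]
  LT 30: heading 180 -> 210
  LT 60: heading 210 -> 270
  -- iteration 6/6 --
  FD 7: (-5,0) -> (-5,-7) [heading=270, draw]
  LT 30: heading 270 -> 300
  LT 60: heading 300 -> 0
]
RT 120: heading 0 -> 240
LT 90: heading 240 -> 330
Final: pos=(-5,-7), heading=330, 7 segment(s) drawn
Waypoints (8 total):
(0, 0)
(2, 0)
(-5, 0)
(-5, -7)
(2, -7)
(2, 0)
(-5, 0)
(-5, -7)

Answer: (0, 0)
(2, 0)
(-5, 0)
(-5, -7)
(2, -7)
(2, 0)
(-5, 0)
(-5, -7)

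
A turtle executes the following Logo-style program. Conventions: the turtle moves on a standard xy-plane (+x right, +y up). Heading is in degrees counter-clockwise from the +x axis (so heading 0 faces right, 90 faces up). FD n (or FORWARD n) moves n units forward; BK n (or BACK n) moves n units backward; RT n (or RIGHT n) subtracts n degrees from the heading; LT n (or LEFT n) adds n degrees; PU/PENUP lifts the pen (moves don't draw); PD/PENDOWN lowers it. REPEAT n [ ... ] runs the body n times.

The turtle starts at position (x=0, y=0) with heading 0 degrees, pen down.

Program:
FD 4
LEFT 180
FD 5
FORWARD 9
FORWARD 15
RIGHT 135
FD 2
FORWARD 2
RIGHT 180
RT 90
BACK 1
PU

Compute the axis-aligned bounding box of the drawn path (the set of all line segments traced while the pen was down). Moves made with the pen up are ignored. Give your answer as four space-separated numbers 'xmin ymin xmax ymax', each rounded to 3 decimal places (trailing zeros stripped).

Answer: -25 0 4 2.828

Derivation:
Executing turtle program step by step:
Start: pos=(0,0), heading=0, pen down
FD 4: (0,0) -> (4,0) [heading=0, draw]
LT 180: heading 0 -> 180
FD 5: (4,0) -> (-1,0) [heading=180, draw]
FD 9: (-1,0) -> (-10,0) [heading=180, draw]
FD 15: (-10,0) -> (-25,0) [heading=180, draw]
RT 135: heading 180 -> 45
FD 2: (-25,0) -> (-23.586,1.414) [heading=45, draw]
FD 2: (-23.586,1.414) -> (-22.172,2.828) [heading=45, draw]
RT 180: heading 45 -> 225
RT 90: heading 225 -> 135
BK 1: (-22.172,2.828) -> (-21.464,2.121) [heading=135, draw]
PU: pen up
Final: pos=(-21.464,2.121), heading=135, 7 segment(s) drawn

Segment endpoints: x in {-25, -23.586, -22.172, -21.464, -10, -1, 0, 4}, y in {0, 0, 0, 0, 1.414, 2.121, 2.828}
xmin=-25, ymin=0, xmax=4, ymax=2.828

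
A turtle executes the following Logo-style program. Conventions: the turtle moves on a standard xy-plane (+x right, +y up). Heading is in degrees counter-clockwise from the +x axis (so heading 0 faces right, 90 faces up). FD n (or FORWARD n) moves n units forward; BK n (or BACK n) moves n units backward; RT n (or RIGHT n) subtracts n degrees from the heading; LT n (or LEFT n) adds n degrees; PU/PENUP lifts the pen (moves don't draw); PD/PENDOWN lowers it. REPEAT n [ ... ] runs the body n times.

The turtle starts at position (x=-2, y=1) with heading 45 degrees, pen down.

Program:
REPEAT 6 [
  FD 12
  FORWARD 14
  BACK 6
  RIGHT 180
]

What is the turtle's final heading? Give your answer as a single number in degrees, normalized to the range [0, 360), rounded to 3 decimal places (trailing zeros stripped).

Answer: 45

Derivation:
Executing turtle program step by step:
Start: pos=(-2,1), heading=45, pen down
REPEAT 6 [
  -- iteration 1/6 --
  FD 12: (-2,1) -> (6.485,9.485) [heading=45, draw]
  FD 14: (6.485,9.485) -> (16.385,19.385) [heading=45, draw]
  BK 6: (16.385,19.385) -> (12.142,15.142) [heading=45, draw]
  RT 180: heading 45 -> 225
  -- iteration 2/6 --
  FD 12: (12.142,15.142) -> (3.657,6.657) [heading=225, draw]
  FD 14: (3.657,6.657) -> (-6.243,-3.243) [heading=225, draw]
  BK 6: (-6.243,-3.243) -> (-2,1) [heading=225, draw]
  RT 180: heading 225 -> 45
  -- iteration 3/6 --
  FD 12: (-2,1) -> (6.485,9.485) [heading=45, draw]
  FD 14: (6.485,9.485) -> (16.385,19.385) [heading=45, draw]
  BK 6: (16.385,19.385) -> (12.142,15.142) [heading=45, draw]
  RT 180: heading 45 -> 225
  -- iteration 4/6 --
  FD 12: (12.142,15.142) -> (3.657,6.657) [heading=225, draw]
  FD 14: (3.657,6.657) -> (-6.243,-3.243) [heading=225, draw]
  BK 6: (-6.243,-3.243) -> (-2,1) [heading=225, draw]
  RT 180: heading 225 -> 45
  -- iteration 5/6 --
  FD 12: (-2,1) -> (6.485,9.485) [heading=45, draw]
  FD 14: (6.485,9.485) -> (16.385,19.385) [heading=45, draw]
  BK 6: (16.385,19.385) -> (12.142,15.142) [heading=45, draw]
  RT 180: heading 45 -> 225
  -- iteration 6/6 --
  FD 12: (12.142,15.142) -> (3.657,6.657) [heading=225, draw]
  FD 14: (3.657,6.657) -> (-6.243,-3.243) [heading=225, draw]
  BK 6: (-6.243,-3.243) -> (-2,1) [heading=225, draw]
  RT 180: heading 225 -> 45
]
Final: pos=(-2,1), heading=45, 18 segment(s) drawn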